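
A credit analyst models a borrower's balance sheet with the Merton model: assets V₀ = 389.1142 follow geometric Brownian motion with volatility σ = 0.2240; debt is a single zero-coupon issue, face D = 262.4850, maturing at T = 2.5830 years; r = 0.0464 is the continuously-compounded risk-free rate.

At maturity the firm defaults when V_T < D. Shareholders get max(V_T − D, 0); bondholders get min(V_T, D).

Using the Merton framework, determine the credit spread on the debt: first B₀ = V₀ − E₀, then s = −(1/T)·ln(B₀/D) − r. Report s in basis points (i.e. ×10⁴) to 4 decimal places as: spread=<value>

Apply the equity-as-call identities (strike 262.4850, horizon 2.5830 years):
d₁ = [ln(V₀/D) + (r + σ²/2)T] / (σ√T)
   = [ln(389.1142/262.4850) + (0.0464 + 0.5·0.2240²)·2.5830] / (0.2240·√2.5830)
   = [0.393679 + 0.184654] / 0.360006 = 1.606450
d₂ = d₁ − σ√T = 1.606450 − 0.360006 = 1.246444
N(d₁) = 0.945913,  N(d₂) = 0.893699,  e^(−rT) = 0.887052
E₀ = V₀·N(d₁) − D·e^(−rT)·N(d₂)
   = 389.1142·0.945913 − 262.4850·0.887052·0.893699 = 159.980876
B₀ = V₀ − E₀ = 389.1142 − 159.980876 = 229.133324
spread = −(1/T)·ln(B₀/D) − r = −(1/2.5830)·ln(229.133324/262.4850) − 0.0464 = 0.00620933
in basis points: 0.00620933 × 10⁴ = 62.0933 bp

spread=62.0933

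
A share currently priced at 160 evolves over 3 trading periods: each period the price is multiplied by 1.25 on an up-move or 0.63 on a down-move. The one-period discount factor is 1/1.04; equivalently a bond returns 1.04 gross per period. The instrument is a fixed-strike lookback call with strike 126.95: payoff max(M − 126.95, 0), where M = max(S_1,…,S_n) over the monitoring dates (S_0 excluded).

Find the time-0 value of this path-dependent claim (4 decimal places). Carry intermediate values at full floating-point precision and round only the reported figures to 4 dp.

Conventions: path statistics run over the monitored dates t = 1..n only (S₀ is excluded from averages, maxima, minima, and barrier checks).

Risk-neutral up-probability p* = (R−d)/(u−d) = (1.04−0.63)/(1.25−0.63) = 0.6613; the claim prices as the p*-weighted sum of path payoffs discounted by R^3.
Enumerate all 2^3 = 8 price paths (U = up ×1.25, D = down ×0.63); each path with k up-moves has probability p*^k·(1−p*)^(3−k).
DDD: M=100.8000, payoff=0.0000, prob=0.038858
UDD: M=200.0000, payoff=73.0500, prob=0.075866
DUD: M=126.0000, payoff=0.0000, prob=0.075866
UUD: M=250.0000, payoff=123.0500, prob=0.148119
DDU: M=100.8000, payoff=0.0000, prob=0.075866
UDU: M=200.0000, payoff=73.0500, prob=0.148119
DUU: M=157.5000, payoff=30.5500, prob=0.148119
UUU: M=312.5000, payoff=185.5500, prob=0.289185
Price = Σ prob·payoff / R^3 = 92.771643 / 1.124864 = 82.4737

price = 82.4737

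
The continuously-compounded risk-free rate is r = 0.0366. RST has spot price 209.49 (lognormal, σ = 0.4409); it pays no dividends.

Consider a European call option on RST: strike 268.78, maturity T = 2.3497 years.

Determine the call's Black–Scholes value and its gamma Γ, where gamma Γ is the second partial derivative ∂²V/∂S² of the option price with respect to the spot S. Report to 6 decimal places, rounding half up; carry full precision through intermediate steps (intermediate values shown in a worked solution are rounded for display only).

price = 43.450005
Γ = 0.002805

σ√T = 0.4409·√2.3497 = 0.675844
d₁ = (ln(S/K) + (r+σ²/2)T) / (σ√T) = (ln(209.49/268.78) + (0.0366+0.4409²/2)·2.3497) / 0.675844 = (-0.249217 + 0.314381) / 0.675844 = 0.096419
d₂ = d₁ − σ√T = 0.096419 − 0.675844 = -0.579425
e^{−rT} = 0.917595
N(d₁) = 0.538406,  N(d₂) = 0.281151
Call price V = S·N(d₁) − K·e^{−rT}·N(d₂) = 112.790698 − 69.340693 = 43.450005
φ(d₁) = (1/√(2π))·e^{−d₁²/2} = 0.397092
Γ = φ(d₁) / (S·σ·√T) = 0.002805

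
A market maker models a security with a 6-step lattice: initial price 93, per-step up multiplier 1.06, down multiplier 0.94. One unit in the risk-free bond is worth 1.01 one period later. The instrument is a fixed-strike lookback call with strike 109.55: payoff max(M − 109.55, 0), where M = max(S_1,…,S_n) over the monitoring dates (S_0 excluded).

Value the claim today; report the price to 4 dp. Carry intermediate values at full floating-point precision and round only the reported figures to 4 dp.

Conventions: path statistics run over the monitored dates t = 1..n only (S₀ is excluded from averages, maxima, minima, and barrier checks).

Set p* = 0.5833 (from d < R < u); the path-dependent value is the discounted p*-expectation over all price paths.
Enumerate all 2^6 = 64 price paths (U = up ×1.06, D = down ×0.94); each path with k up-moves has probability p*^k·(1−p*)^(6−k).
DDDDDD: M=87.4200, payoff=0.0000, prob=0.005233
UDDDDD: M=98.5800, payoff=0.0000, prob=0.007326
DUDDDD: M=92.6652, payoff=0.0000, prob=0.007326
UUDDDD: M=104.4948, payoff=0.0000, prob=0.010256
DDUDDD: M=87.4200, payoff=0.0000, prob=0.007326
UDUDDD: M=98.5800, payoff=0.0000, prob=0.010256
DUUDDD: M=98.2251, payoff=0.0000, prob=0.010256
UUUDDD: M=110.7645, payoff=1.2145, prob=0.014359
DDDUDD: M=87.4200, payoff=0.0000, prob=0.007326
UDDUDD: M=98.5800, payoff=0.0000, prob=0.010256
DUDUDD: M=92.6652, payoff=0.0000, prob=0.010256
UUDUDD: M=104.4948, payoff=0.0000, prob=0.014359
DDUUDD: M=92.3316, payoff=0.0000, prob=0.010256
UDUUDD: M=104.1186, payoff=0.0000, prob=0.014359
DUUUDD: M=104.1186, payoff=0.0000, prob=0.014359
UUUUDD: M=117.4104, payoff=7.8604, prob=0.020102
DDDDUD: M=87.4200, payoff=0.0000, prob=0.007326
UDDDUD: M=98.5800, payoff=0.0000, prob=0.010256
DUDDUD: M=92.6652, payoff=0.0000, prob=0.010256
UUDDUD: M=104.4948, payoff=0.0000, prob=0.014359
DDUDUD: M=87.4200, payoff=0.0000, prob=0.010256
UDUDUD: M=98.5800, payoff=0.0000, prob=0.014359
DUUDUD: M=98.2251, payoff=0.0000, prob=0.014359
UUUDUD: M=110.7645, payoff=1.2145, prob=0.020102
DDDUUD: M=87.4200, payoff=0.0000, prob=0.010256
UDDUUD: M=98.5800, payoff=0.0000, prob=0.014359
DUDUUD: M=97.8715, payoff=0.0000, prob=0.014359
UUDUUD: M=110.3657, payoff=0.8157, prob=0.020102
DDUUUD: M=97.8715, payoff=0.0000, prob=0.014359
UDUUUD: M=110.3657, payoff=0.8157, prob=0.020102
DUUUUD: M=110.3657, payoff=0.8157, prob=0.020102
UUUUUD: M=124.4550, payoff=14.9050, prob=0.028143
DDDDDU: M=87.4200, payoff=0.0000, prob=0.007326
UDDDDU: M=98.5800, payoff=0.0000, prob=0.010256
DUDDDU: M=92.6652, payoff=0.0000, prob=0.010256
UUDDDU: M=104.4948, payoff=0.0000, prob=0.014359
DDUDDU: M=87.4200, payoff=0.0000, prob=0.010256
UDUDDU: M=98.5800, payoff=0.0000, prob=0.014359
DUUDDU: M=98.2251, payoff=0.0000, prob=0.014359
UUUDDU: M=110.7645, payoff=1.2145, prob=0.020102
DDDUDU: M=87.4200, payoff=0.0000, prob=0.010256
UDDUDU: M=98.5800, payoff=0.0000, prob=0.014359
DUDUDU: M=92.6652, payoff=0.0000, prob=0.014359
UUDUDU: M=104.4948, payoff=0.0000, prob=0.020102
DDUUDU: M=92.3316, payoff=0.0000, prob=0.014359
UDUUDU: M=104.1186, payoff=0.0000, prob=0.020102
DUUUDU: M=104.1186, payoff=0.0000, prob=0.020102
UUUUDU: M=117.4104, payoff=7.8604, prob=0.028143
DDDDUU: M=87.4200, payoff=0.0000, prob=0.010256
UDDDUU: M=98.5800, payoff=0.0000, prob=0.014359
DUDDUU: M=92.6652, payoff=0.0000, prob=0.014359
UUDDUU: M=104.4948, payoff=0.0000, prob=0.020102
DDUDUU: M=91.9992, payoff=0.0000, prob=0.014359
UDUDUU: M=103.7438, payoff=0.0000, prob=0.020102
DUUDUU: M=103.7438, payoff=0.0000, prob=0.020102
UUUDUU: M=116.9877, payoff=7.4377, prob=0.028143
DDDUUU: M=91.9992, payoff=0.0000, prob=0.014359
UDDUUU: M=103.7438, payoff=0.0000, prob=0.020102
DUDUUU: M=103.7438, payoff=0.0000, prob=0.020102
UUDUUU: M=116.9877, payoff=7.4377, prob=0.028143
DDUUUU: M=103.7438, payoff=0.0000, prob=0.020102
UDUUUU: M=116.9877, payoff=7.4377, prob=0.028143
DUUUUU: M=116.9877, payoff=7.4377, prob=0.028143
UUUUUU: M=131.9223, payoff=22.3723, prob=0.039400
Price = Σ prob·payoff / R^6 = 2.632916 / 1.061520 = 2.4803

price = 2.4803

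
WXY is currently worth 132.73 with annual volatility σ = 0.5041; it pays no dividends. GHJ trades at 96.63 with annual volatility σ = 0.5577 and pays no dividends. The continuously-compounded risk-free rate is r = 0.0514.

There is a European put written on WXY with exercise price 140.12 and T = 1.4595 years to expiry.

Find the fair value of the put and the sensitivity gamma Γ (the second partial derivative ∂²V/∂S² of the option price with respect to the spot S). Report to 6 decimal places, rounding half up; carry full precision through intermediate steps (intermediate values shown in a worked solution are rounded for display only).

σ√T = 0.5041·√1.4595 = 0.609002
d₁ = (ln(S/K) + (r+σ²/2)T) / (σ√T) = (ln(132.73/140.12) + (0.0514+0.5041²/2)·1.4595) / 0.609002 = (-0.054182 + 0.260460) / 0.609002 = 0.338715
d₂ = d₁ − σ√T = 0.338715 − 0.609002 = -0.270288
e^{−rT} = 0.927727
N(−d₁) = 0.367412,  N(−d₂) = 0.606530
Put price V = K·e^{−rT}·N(−d₂) − S·N(−d₁) = 78.844738 − 48.766648 = 30.078090
φ(d₁) = (1/√(2π))·e^{−d₁²/2} = 0.376701
Γ = φ(d₁) / (S·σ·√T) = 0.004660

price = 30.078090
Γ = 0.004660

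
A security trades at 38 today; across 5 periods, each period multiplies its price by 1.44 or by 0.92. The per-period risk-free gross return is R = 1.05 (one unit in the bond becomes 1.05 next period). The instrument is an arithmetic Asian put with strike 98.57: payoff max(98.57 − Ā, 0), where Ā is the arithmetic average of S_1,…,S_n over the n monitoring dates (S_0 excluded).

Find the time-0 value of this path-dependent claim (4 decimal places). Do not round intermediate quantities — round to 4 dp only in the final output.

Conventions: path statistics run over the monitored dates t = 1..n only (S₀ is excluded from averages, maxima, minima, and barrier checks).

No-arbitrage gives p* = (R−d)/(u−d) = 0.2500: enumerate every path, weight its payoff by its p*-probability, and discount by R^5.
Enumerate all 2^5 = 32 price paths (U = up ×1.44, D = down ×0.92); each path with k up-moves has probability p*^k·(1−p*)^(5−k).
DDDDD: Ā=29.7963, payoff=68.7737, prob=0.237305
UDDDD: Ā=46.6376, payoff=51.9324, prob=0.079102
DUDDD: Ā=42.6856, payoff=55.8844, prob=0.079102
UUDDD: Ā=66.8123, payoff=31.7577, prob=0.026367
DDUDD: Ā=39.0498, payoff=59.5202, prob=0.079102
UDUDD: Ā=61.1214, payoff=37.4486, prob=0.026367
DUUDD: Ā=57.1694, payoff=41.4006, prob=0.026367
UUUDD: Ā=89.4826, payoff=9.0874, prob=0.008789
DDDUD: Ā=35.7048, payoff=62.8652, prob=0.079102
UDDUD: Ā=55.8858, payoff=42.6842, prob=0.026367
DUDUD: Ā=51.9338, payoff=46.6362, prob=0.026367
UUDUD: Ā=81.2877, payoff=17.2823, prob=0.008789
DDUUD: Ā=48.2980, payoff=50.2720, prob=0.026367
UDUUD: Ā=75.5969, payoff=22.9731, prob=0.008789
DUUUD: Ā=71.6449, payoff=26.9251, prob=0.008789
UUUUD: Ā=112.1398, payoff=0.0000, prob=0.002930
DDDDU: Ā=32.6275, payoff=65.9425, prob=0.079102
UDDDU: Ā=51.0691, payoff=47.5009, prob=0.026367
DUDDU: Ā=47.1171, payoff=51.4529, prob=0.026367
UUDDU: Ā=73.7485, payoff=24.8215, prob=0.008789
DDUDU: Ā=43.4812, payoff=55.0888, prob=0.026367
UDUDU: Ā=68.0576, payoff=30.5124, prob=0.008789
DUUDU: Ā=64.1056, payoff=34.4644, prob=0.008789
UUUDU: Ā=100.3392, payoff=0.0000, prob=0.002930
DDDUU: Ā=40.1363, payoff=58.4337, prob=0.026367
UDDUU: Ā=62.8220, payoff=35.7480, prob=0.008789
DUDUU: Ā=58.8700, payoff=39.7000, prob=0.008789
UUDUU: Ā=92.1443, payoff=6.4257, prob=0.002930
DDUUU: Ā=55.2341, payoff=43.3359, prob=0.008789
UDUUU: Ā=86.4534, payoff=12.1166, prob=0.002930
DUUUU: Ā=82.5014, payoff=16.0686, prob=0.002930
UUUUU: Ā=129.1326, payoff=0.0000, prob=0.000977
Price = Σ prob·payoff / R^5 = 54.550247 / 1.276282 = 42.7415

price = 42.7415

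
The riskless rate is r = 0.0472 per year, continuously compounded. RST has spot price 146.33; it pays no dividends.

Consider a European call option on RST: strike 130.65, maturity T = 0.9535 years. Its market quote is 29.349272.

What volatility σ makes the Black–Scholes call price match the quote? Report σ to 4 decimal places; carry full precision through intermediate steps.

sigma = 0.3135

At σ = 0.3135 the Black–Scholes value reproduces the quote:
σ√T = 0.3135·√0.9535 = 0.306124
d₁ = (ln(S/K) + (r+σ²/2)T) / (σ√T) = (ln(146.33/130.65) + (0.0472+0.3135²/2)·0.9535) / 0.306124 = (0.113342 + 0.091861) / 0.306124 = 0.670328
d₂ = d₁ − σ√T = 0.670328 − 0.306124 = 0.364203
e^{−rT} = 0.955993
N(d₁) = 0.748676,  N(d₂) = 0.642147
V = S·N(d₁) − K·e^{−rT}·N(d₂) = 109.553689 − 80.204416 = 29.349272 (equal to the quote); since ∂V/∂σ > 0 for all σ, the implied volatility is unique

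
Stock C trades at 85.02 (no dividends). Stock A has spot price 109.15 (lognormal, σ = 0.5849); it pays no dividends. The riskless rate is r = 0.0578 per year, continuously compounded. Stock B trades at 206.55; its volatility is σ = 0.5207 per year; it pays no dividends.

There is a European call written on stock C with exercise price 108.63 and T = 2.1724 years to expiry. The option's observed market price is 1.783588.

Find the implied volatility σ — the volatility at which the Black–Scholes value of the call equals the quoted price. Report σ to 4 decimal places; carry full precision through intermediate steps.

At σ = 0.1056 the Black–Scholes value reproduces the quote:
σ√T = 0.1056·√2.1724 = 0.155645
d₁ = (ln(S/K) + (r+σ²/2)T) / (σ√T) = (ln(85.02/108.63) + (0.0578+0.1056²/2)·2.1724) / 0.155645 = (-0.245061 + 0.137677) / 0.155645 = -0.689930
d₂ = d₁ − σ√T = -0.689930 − 0.155645 = -0.845574
e^{−rT} = 0.881999
N(d₁) = 0.245119,  N(d₂) = 0.198895
V = S·N(d₁) − K·e^{−rT}·N(d₂) = 20.840036 − 19.056448 = 1.783588 (the quoted price), and the Black–Scholes price is strictly increasing in σ, so σ is unique

sigma = 0.1056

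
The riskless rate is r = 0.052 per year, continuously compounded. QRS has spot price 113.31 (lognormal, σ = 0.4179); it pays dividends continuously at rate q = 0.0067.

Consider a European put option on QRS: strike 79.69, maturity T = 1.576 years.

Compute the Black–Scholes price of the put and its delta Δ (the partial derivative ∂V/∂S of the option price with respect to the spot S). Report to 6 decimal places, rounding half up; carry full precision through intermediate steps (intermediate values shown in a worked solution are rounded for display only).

σ√T = 0.4179·√1.576 = 0.524627
d₁ = (ln(S/K) + (r−q+σ²/2)T) / (σ√T) = (ln(113.31/79.69) + (0.052−0.0067+0.4179²/2)·1.576) / 0.524627 = (0.351983 + 0.209009) / 0.524627 = 1.069318
d₂ = d₁ − σ√T = 1.069318 − 0.524627 = 0.544691
e^{−rT} = 0.921316
e^{−qT} = 0.989496
N(−d₁) = 0.142463,  N(−d₂) = 0.292983
Put price V = K·e^{−rT}·N(−d₂) − S·e^{−qT}·N(−d₁) = 21.510723 − 15.972956 = 5.537767
Δ = −e^{−qT}·N(−d₁) = -0.140967

price = 5.537767
Δ = -0.140967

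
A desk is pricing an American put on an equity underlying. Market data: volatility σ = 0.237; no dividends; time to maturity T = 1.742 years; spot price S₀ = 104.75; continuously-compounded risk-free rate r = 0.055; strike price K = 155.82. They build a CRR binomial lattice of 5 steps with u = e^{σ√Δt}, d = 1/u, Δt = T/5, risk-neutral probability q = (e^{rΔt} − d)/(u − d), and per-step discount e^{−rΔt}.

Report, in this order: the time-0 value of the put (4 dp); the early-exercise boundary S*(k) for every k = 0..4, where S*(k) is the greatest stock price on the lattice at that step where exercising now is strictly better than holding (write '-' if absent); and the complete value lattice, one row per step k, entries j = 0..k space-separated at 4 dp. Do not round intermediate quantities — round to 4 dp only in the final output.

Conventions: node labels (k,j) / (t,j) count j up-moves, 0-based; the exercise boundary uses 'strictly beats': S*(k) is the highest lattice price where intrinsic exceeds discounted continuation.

Δt=0.34840, u=1.15015, d=0.86945, q=0.53401, disc=e^(-rΔt)=0.98102
k=5 terminal: V=max(K-S,0) → 103.7741 86.9717 64.7447 35.3420 0.0000 0.0000
k=4: j=0 S=59.8604 intr=95.9596 cont=93.0022 V=95.9596[EX]; j=1 S=79.1857 intr=76.6343 cont=73.6769 V=76.6343[EX]; j=2 S=104.7500 intr=51.0700 cont=48.1126 V=51.0700[EX]; j=3 S=138.5674 intr=17.2526 cont=16.1565 V=17.2526[EX]; j=4 S=183.3025 intr=0.0000 cont=0.0000 V=0.0000[hold]  S*(4)=138.5674
k=3: j=0 S=68.8483 intr=86.9717 cont=84.0143 V=86.9717[EX]; j=1 S=91.0753 intr=64.7447 cont=61.7873 V=64.7447[EX]; j=2 S=120.4780 intr=35.3420 cont=32.3846 V=35.3420[EX]; j=3 S=159.3730 intr=0.0000 cont=7.8870 V=7.8870[hold]  S*(3)=120.4780
k=2: j=0 S=79.1857 intr=76.6343 cont=73.6769 V=76.6343[EX]; j=1 S=104.7500 intr=51.0700 cont=48.1126 V=51.0700[EX]; j=2 S=138.5674 intr=17.2526 cont=20.2883 V=20.2883[hold]  S*(2)=104.7500
k=1: j=0 S=91.0753 intr=64.7447 cont=61.7873 V=64.7447[EX]; j=1 S=120.4780 intr=35.3420 cont=33.9750 V=35.3420[EX]  S*(1)=120.4780
k=0: j=0 S=104.7500 intr=51.0700 cont=48.1126 V=51.0700[EX]  S*(0)=104.7500

price = 51.0700
boundary = 104.7500 120.4780 104.7500 120.4780 138.5674
tree:
51.0700
64.7447 35.3420
76.6343 51.0700 20.2883
86.9717 64.7447 35.3420 7.8870
95.9596 76.6343 51.0700 17.2526 0.0000
103.7741 86.9717 64.7447 35.3420 0.0000 0.0000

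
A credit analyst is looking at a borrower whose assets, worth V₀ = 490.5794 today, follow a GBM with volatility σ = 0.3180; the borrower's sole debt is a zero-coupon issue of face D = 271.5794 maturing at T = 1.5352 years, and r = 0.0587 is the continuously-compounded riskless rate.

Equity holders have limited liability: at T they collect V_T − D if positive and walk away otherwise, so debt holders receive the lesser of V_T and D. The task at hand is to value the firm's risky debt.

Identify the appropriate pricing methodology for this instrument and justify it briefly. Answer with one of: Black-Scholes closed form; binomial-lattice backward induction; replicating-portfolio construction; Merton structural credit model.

framework: Merton structural credit model

Key observation: assets follow a GBM and default happens iff V_T < 271.5794; valuing claims on that split (equity as a call, risky debt as the residual) is the structural model's definition.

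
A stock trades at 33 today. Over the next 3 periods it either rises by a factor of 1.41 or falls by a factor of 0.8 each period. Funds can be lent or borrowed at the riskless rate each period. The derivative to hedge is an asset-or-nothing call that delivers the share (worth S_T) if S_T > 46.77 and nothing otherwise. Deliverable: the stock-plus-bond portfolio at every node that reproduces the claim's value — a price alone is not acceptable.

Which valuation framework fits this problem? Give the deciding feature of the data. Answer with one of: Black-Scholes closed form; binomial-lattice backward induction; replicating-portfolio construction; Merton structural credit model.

Key observation: what is demanded is not a single number but the (Δ, B) position at each node of the 1.41/0.8 tree starting at 33; constructing those positions is the replicating-portfolio method.

framework: replicating-portfolio construction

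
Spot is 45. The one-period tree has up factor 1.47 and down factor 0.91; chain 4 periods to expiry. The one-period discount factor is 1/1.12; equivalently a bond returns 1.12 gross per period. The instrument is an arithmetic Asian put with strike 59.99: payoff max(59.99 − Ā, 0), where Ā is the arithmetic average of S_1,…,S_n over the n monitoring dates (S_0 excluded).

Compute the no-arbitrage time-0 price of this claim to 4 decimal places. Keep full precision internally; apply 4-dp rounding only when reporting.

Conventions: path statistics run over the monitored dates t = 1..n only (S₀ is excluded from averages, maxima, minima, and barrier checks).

price = 5.2056

No-arbitrage gives p* = (R−d)/(u−d) = 0.3750: enumerate every path, weight its payoff by its p*-probability, and discount by R^4.
Enumerate all 2^4 = 16 price paths (U = up ×1.47, D = down ×0.91); each path with k up-moves has probability p*^k·(1−p*)^(4−k).
DDDD: Ā=35.7460, payoff=24.2440, prob=0.152588
UDDD: Ā=57.7435, payoff=2.2465, prob=0.091553
DUDD: Ā=51.4435, payoff=8.5465, prob=0.091553
UUDD: Ā=83.1011, payoff=0.0000, prob=0.054932
DDUD: Ā=45.7105, payoff=14.2795, prob=0.091553
UDUD: Ā=73.8401, payoff=0.0000, prob=0.054932
DUUD: Ā=67.5401, payoff=0.0000, prob=0.054932
UUUD: Ā=109.1032, payoff=0.0000, prob=0.032959
DDDU: Ā=40.4935, payoff=19.4965, prob=0.091553
UDDU: Ā=65.4125, payoff=0.0000, prob=0.054932
DUDU: Ā=59.1125, payoff=0.8775, prob=0.054932
UUDU: Ā=95.4895, payoff=0.0000, prob=0.032959
DDUU: Ā=53.3795, payoff=6.6105, prob=0.054932
UDUU: Ā=86.2285, payoff=0.0000, prob=0.032959
DUUU: Ā=79.9285, payoff=0.0000, prob=0.032959
UUUU: Ā=129.1153, payoff=0.0000, prob=0.019775
Price = Σ prob·payoff / R^4 = 8.191080 / 1.573519 = 5.2056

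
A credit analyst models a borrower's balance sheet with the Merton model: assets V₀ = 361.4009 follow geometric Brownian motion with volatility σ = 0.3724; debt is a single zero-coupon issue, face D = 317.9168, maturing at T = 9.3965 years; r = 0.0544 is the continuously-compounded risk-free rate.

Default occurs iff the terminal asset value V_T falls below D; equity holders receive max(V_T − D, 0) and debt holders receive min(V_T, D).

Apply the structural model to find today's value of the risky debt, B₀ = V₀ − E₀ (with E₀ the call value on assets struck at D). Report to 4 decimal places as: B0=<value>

B0=141.1708

Work the structural quantities from V₀ = 361.4009 against face 317.9168:
d₁ = [ln(V₀/D) + (r + σ²/2)T] / (σ√T)
   = [ln(361.4009/317.9168) + (0.0544 + 0.5·0.3724²)·9.3965] / (0.3724·√9.3965)
   = [0.128198 + 1.162731] / 1.141544 = 1.130862
d₂ = d₁ − σ√T = 1.130862 − 1.141544 = -0.010682
N(d₁) = 0.870943,  N(d₂) = 0.495739,  e^(−rT) = 0.599794
E₀ = V₀·N(d₁) − D·e^(−rT)·N(d₂)
   = 361.4009·0.870943 − 317.9168·0.599794·0.495739 = 220.230095
B₀ = V₀ − E₀ = 361.4009 − 220.230095 = 141.170805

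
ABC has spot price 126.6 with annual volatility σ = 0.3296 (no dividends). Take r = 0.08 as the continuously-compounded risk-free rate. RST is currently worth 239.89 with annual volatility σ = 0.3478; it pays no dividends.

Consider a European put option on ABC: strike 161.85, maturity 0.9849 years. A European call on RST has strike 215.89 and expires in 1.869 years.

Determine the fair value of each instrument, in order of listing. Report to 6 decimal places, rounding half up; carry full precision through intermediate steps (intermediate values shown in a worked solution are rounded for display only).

price(ABC put K=161.85) = 31.691630
price(RST call K=215.89) = 72.473217

[ABC put K=161.85]
σ√T = 0.3296·√0.9849 = 0.327102
d₁ = (ln(S/K) + (r+σ²/2)T) / (σ√T) = (ln(126.6/161.85) + (0.08+0.3296²/2)·0.9849) / 0.327102 = (-0.245637 + 0.132290) / 0.327102 = -0.346521
d₂ = d₁ − σ√T = -0.346521 − 0.327102 = -0.673623
e^{−rT} = 0.924232
N(−d₁) = 0.635524,  N(−d₂) = 0.749724
price = K·e^{−rT}·N(−d₂) − S·N(−d₁) = 112.148999 − 80.457369 = 31.691630
[RST call K=215.89]
σ√T = 0.3478·√1.869 = 0.475482
d₁ = (ln(S/K) + (r+σ²/2)T) / (σ√T) = (ln(239.89/215.89) + (0.08+0.3478²/2)·1.869) / 0.475482 = (0.105411 + 0.262562) / 0.475482 = 0.773895
d₂ = d₁ − σ√T = 0.773895 − 0.475482 = 0.298413
e^{−rT} = 0.861121
N(d₁) = 0.780503,  N(d₂) = 0.617306
price = S·N(d₁) − K·e^{−rT}·N(d₂) = 187.234975 − 114.761758 = 72.473217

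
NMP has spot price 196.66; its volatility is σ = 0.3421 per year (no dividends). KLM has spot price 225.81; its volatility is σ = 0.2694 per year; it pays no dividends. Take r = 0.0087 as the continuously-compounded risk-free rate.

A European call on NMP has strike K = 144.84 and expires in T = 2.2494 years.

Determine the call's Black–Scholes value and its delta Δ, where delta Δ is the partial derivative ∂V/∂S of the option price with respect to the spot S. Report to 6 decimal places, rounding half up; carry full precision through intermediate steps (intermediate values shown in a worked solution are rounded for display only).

price = 68.058347
Δ = 0.813476

σ√T = 0.3421·√2.2494 = 0.513082
d₁ = (ln(S/K) + (r+σ²/2)T) / (σ√T) = (ln(196.66/144.84) + (0.0087+0.3421²/2)·2.2494) / 0.513082 = (0.305847 + 0.151196) / 0.513082 = 0.890780
d₂ = d₁ − σ√T = 0.890780 − 0.513082 = 0.377698
e^{−rT} = 0.980620
N(d₁) = 0.813476,  N(d₂) = 0.647173
Call price V = S·N(d₁) − K·e^{−rT}·N(d₂) = 159.978267 − 91.919920 = 68.058347
Δ = N(d₁) = 0.813476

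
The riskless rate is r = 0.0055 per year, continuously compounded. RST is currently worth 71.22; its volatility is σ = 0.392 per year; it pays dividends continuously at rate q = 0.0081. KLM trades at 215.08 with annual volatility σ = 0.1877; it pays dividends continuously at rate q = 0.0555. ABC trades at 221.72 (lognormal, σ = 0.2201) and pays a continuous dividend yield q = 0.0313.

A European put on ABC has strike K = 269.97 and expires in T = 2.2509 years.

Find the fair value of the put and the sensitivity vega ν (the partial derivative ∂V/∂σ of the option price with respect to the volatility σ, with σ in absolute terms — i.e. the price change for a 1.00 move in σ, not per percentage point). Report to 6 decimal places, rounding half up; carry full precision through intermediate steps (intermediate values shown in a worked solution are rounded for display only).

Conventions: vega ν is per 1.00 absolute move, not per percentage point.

price = 69.718330
ν = 102.868617

σ√T = 0.2201·√2.2509 = 0.330216
d₁ = (ln(S/K) + (r−q+σ²/2)T) / (σ√T) = (ln(221.72/269.97) + (0.0055−0.0313+0.2201²/2)·2.2509) / 0.330216 = (-0.196896 − 0.003552) / 0.330216 = -0.607019
d₂ = d₁ − σ√T = -0.607019 − 0.330216 = -0.937235
e^{−rT} = 0.987696
e^{−qT} = 0.931971
N(−d₁) = 0.728081,  N(−d₂) = 0.825681
Put price V = K·e^{−rT}·N(−d₂) − S·e^{−qT}·N(−d₁) = 220.166556 − 150.448226 = 69.718330
φ(d₁) = (1/√(2π))·e^{−d₁²/2} = 0.331816
ν = S·e^{−qT}·φ(d₁)·√T = 102.868617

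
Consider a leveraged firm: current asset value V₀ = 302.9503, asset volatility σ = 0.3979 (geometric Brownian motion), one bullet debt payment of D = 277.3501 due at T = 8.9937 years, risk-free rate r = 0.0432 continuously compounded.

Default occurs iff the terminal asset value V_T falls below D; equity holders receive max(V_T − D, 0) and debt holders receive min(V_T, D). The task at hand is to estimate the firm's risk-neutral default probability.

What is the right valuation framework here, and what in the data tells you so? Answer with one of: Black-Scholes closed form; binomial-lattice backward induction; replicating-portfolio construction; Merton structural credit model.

framework: Merton structural credit model

Key observation: the question is about default risk generated by asset-value dynamics against a debt face of 277.3501 — the structural framework prices exactly that.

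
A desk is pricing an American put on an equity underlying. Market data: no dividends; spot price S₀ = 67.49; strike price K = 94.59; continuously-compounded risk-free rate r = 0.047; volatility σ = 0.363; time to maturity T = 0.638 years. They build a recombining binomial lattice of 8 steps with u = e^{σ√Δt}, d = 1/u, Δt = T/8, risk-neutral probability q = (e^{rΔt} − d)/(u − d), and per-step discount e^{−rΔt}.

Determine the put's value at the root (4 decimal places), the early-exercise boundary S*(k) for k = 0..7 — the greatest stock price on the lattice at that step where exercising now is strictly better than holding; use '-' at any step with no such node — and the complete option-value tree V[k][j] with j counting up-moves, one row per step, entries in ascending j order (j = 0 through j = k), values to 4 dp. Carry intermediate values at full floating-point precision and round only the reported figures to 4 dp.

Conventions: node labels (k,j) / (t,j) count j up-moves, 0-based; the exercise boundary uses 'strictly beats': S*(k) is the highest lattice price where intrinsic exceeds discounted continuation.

Δt=0.07975, u=1.10795, d=0.90257, q=0.49268, disc=e^(-rΔt)=0.99626
k=8 terminal: V=max(K-S,0) → 64.8680 58.1046 49.8023 39.6107 27.1000 11.7425 0.0000 0.0000 0.0000
k=7: j=0 S=32.9305 intr=61.6595 cont=61.3056 V=61.6595[EX]; j=1 S=40.4240 intr=54.1660 cont=53.8122 V=54.1660[EX]; j=2 S=49.6226 intr=44.9674 cont=44.6136 V=44.9674[EX]; j=3 S=60.9143 intr=33.6757 cont=33.3218 V=33.6757[EX]; j=4 S=74.7755 intr=19.8145 cont=19.4606 V=19.8145[EX]; j=5 S=91.7909 intr=2.7991 cont=5.9349 V=5.9349[hold]; j=6 S=112.6782 intr=0.0000 cont=0.0000 V=0.0000[hold]; j=7 S=138.3185 intr=0.0000 cont=0.0000 V=0.0000[hold]  S*(7)=74.7755
k=6: j=0 S=36.4854 intr=58.1046 cont=57.7507 V=58.1046[EX]; j=1 S=44.7877 intr=49.8023 cont=49.4484 V=49.8023[EX]; j=2 S=54.9793 intr=39.6107 cont=39.2568 V=39.6107[EX]; j=3 S=67.4900 intr=27.1000 cont=26.7461 V=27.1000[EX]; j=4 S=82.8475 intr=11.7425 cont=12.9277 V=12.9277[hold]; j=5 S=101.6998 intr=0.0000 cont=2.9996 V=2.9996[hold]; j=6 S=124.8418 intr=0.0000 cont=0.0000 V=0.0000[hold]  S*(6)=67.4900
k=5: j=0 S=40.4240 intr=54.1660 cont=53.8122 V=54.1660[EX]; j=1 S=49.6226 intr=44.9674 cont=44.6136 V=44.9674[EX]; j=2 S=60.9143 intr=33.6757 cont=33.3218 V=33.6757[EX]; j=3 S=74.7755 intr=19.8145 cont=20.0424 V=20.0424[hold]; j=4 S=91.7909 intr=2.7991 cont=8.0063 V=8.0063[hold]; j=5 S=112.6782 intr=0.0000 cont=1.5161 V=1.5161[hold]  S*(5)=60.9143
k=4: j=0 S=44.7877 intr=49.8023 cont=49.4484 V=49.8023[EX]; j=1 S=54.9793 intr=39.6107 cont=39.2568 V=39.6107[EX]; j=2 S=67.4900 intr=27.1000 cont=26.8580 V=27.1000[EX]; j=3 S=82.8475 intr=11.7425 cont=14.0597 V=14.0597[hold]; j=4 S=101.6998 intr=0.0000 cont=4.7907 V=4.7907[hold]  S*(4)=67.4900
k=3: j=0 S=49.6226 intr=44.9674 cont=44.6136 V=44.9674[EX]; j=1 S=60.9143 intr=33.6757 cont=33.3218 V=33.6757[EX]; j=2 S=74.7755 intr=19.8145 cont=20.5979 V=20.5979[hold]; j=3 S=91.7909 intr=2.7991 cont=9.4575 V=9.4575[hold]  S*(3)=60.9143
k=2: j=0 S=54.9793 intr=39.6107 cont=39.2568 V=39.6107[EX]; j=1 S=67.4900 intr=27.1000 cont=27.1307 V=27.1307[hold]; j=2 S=82.8475 intr=11.7425 cont=15.0528 V=15.0528[hold]  S*(2)=54.9793
k=1: j=0 S=60.9143 intr=33.6757 cont=33.3369 V=33.6757[EX]; j=1 S=74.7755 intr=19.8145 cont=21.1009 V=21.1009[hold]  S*(1)=60.9143
k=0: j=0 S=67.4900 intr=27.1000 cont=27.3775 V=27.3775[hold]  S*(0)=-

price = 27.3775
boundary = - 60.9143 54.9793 60.9143 67.4900 60.9143 67.4900 74.7755
tree:
27.3775
33.6757 21.1009
39.6107 27.1307 15.0528
44.9674 33.6757 20.5979 9.4575
49.8023 39.6107 27.1000 14.0597 4.7907
54.1660 44.9674 33.6757 20.0424 8.0063 1.5161
58.1046 49.8023 39.6107 27.1000 12.9277 2.9996 0.0000
61.6595 54.1660 44.9674 33.6757 19.8145 5.9349 0.0000 0.0000
64.8680 58.1046 49.8023 39.6107 27.1000 11.7425 0.0000 0.0000 0.0000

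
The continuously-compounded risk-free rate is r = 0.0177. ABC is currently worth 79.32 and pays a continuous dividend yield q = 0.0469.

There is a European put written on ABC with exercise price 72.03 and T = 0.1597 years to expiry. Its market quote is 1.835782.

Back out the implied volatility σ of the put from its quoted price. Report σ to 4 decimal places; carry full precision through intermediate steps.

At σ = 0.3725 the Black–Scholes value reproduces the quote:
σ√T = 0.3725·√0.1597 = 0.148860
d₁ = (ln(S/K) + (r−q+σ²/2)T) / (σ√T) = (ln(79.32/72.03) + (0.0177−0.0469+0.3725²/2)·0.1597) / 0.148860 = (0.096408 + 0.006416) / 0.148860 = 0.690742
d₂ = d₁ − σ√T = 0.690742 − 0.148860 = 0.541882
e^{−rT} = 0.997177
e^{−qT} = 0.992538
N(−d₁) = 0.244864,  N(−d₂) = 0.293950
V = K·e^{−rT}·N(−d₂) − S·e^{−qT}·N(−d₁) = 21.113447 − 19.277665 = 1.835782 (the quoted price), and the Black–Scholes price is strictly increasing in σ, so σ is unique

sigma = 0.3725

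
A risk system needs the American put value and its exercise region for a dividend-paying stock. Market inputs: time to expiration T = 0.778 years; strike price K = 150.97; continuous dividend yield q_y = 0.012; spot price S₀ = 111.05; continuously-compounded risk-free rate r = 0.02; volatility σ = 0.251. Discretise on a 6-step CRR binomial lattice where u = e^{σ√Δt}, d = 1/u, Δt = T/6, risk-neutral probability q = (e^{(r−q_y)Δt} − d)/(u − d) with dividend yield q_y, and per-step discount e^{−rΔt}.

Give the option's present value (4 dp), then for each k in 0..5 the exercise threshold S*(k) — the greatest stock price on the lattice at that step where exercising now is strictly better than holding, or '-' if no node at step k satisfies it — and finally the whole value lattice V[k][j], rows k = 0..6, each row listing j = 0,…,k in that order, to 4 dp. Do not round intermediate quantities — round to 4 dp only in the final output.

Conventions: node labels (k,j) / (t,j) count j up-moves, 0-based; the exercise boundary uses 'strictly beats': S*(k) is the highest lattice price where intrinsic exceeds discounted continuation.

Δt=0.12967  u=1.09459  d=0.91358  q=0.48315  discount=0.99741
step 6 (expiry): payoffs max(K−S,0) = 86.4044 73.6117 58.2843 39.9200 17.9171 0.0000 0.0000
step 5: (k=5,j=0): S=70.6731, K−S=80.2969, hold=80.0158 ⇒ V=80.2969 exercise | (k=5,j=1): S=84.6759, K−S=66.2941, hold=66.0348 ⇒ V=66.2941 exercise | (k=5,j=2): S=101.4532, K−S=49.5168, hold=49.2836 ⇒ V=49.5168 exercise | (k=5,j=3): S=121.5546, K−S=29.4154, hold=29.2134 ⇒ V=29.4154 exercise | (k=5,j=4): S=145.6389, K−S=5.3311, hold=9.2364 ⇒ V=9.2364 continue | (k=5,j=5): S=174.4951, K−S=0.0000, hold=0.0000 ⇒ V=0.0000 continue  boundary S*=121.5546
step 4: (k=4,j=0): S=77.3583, K−S=73.6117, hold=73.3410 ⇒ V=73.6117 exercise | (k=4,j=1): S=92.6857, K−S=58.2843, hold=58.0374 ⇒ V=58.2843 exercise | (k=4,j=2): S=111.0500, K−S=39.9200, hold=39.7017 ⇒ V=39.9200 exercise | (k=4,j=3): S=133.0529, K−S=17.9171, hold=19.6149 ⇒ V=19.6149 continue | (k=4,j=4): S=159.4154, K−S=0.0000, hold=4.7614 ⇒ V=4.7614 continue  boundary S*=111.0500
step 3: (k=3,j=0): S=84.6759, K−S=66.2941, hold=66.0348 ⇒ V=66.2941 exercise | (k=3,j=1): S=101.4532, K−S=49.5168, hold=49.2836 ⇒ V=49.5168 exercise | (k=3,j=2): S=121.5546, K−S=29.4154, hold=30.0315 ⇒ V=30.0315 continue | (k=3,j=3): S=145.6389, K−S=5.3311, hold=12.4062 ⇒ V=12.4062 continue  boundary S*=101.4532
step 2: (k=2,j=0): S=92.6857, K−S=58.2843, hold=58.0374 ⇒ V=58.2843 exercise | (k=2,j=1): S=111.0500, K−S=39.9200, hold=39.9986 ⇒ V=39.9986 continue | (k=2,j=2): S=133.0529, K−S=17.9171, hold=21.4601 ⇒ V=21.4601 continue  boundary S*=92.6857
step 1: (k=1,j=0): S=101.4532, K−S=49.5168, hold=49.3214 ⇒ V=49.5168 exercise | (k=1,j=1): S=121.5546, K−S=29.4154, hold=30.9612 ⇒ V=30.9612 continue  boundary S*=101.4532
step 0: (k=0,j=0): S=111.0500, K−S=39.9200, hold=40.4466 ⇒ V=40.4466 continue  boundary S*=-

price = 40.4466
boundary = - 101.4532 92.6857 101.4532 111.0500 121.5546
tree:
40.4466
49.5168 30.9612
58.2843 39.9986 21.4601
66.2941 49.5168 30.0315 12.4062
73.6117 58.2843 39.9200 19.6149 4.7614
80.2969 66.2941 49.5168 29.4154 9.2364 0.0000
86.4044 73.6117 58.2843 39.9200 17.9171 0.0000 0.0000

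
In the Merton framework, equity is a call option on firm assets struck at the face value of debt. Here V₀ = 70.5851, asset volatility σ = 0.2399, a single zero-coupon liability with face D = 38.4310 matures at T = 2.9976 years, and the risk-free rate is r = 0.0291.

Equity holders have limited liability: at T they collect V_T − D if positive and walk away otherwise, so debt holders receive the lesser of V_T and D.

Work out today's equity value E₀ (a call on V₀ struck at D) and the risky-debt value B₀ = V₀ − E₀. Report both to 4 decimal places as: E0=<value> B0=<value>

Apply the equity-as-call identities (strike 38.4310, horizon 2.9976 years):
d₁ = [ln(V₀/D) + (r + σ²/2)T] / (σ√T)
   = [ln(70.5851/38.4310) + (0.0291 + 0.5·0.2399²)·2.9976] / (0.2399·√2.9976)
   = [0.607955 + 0.173489] / 0.415353 = 1.881398
d₂ = d₁ − σ√T = 1.881398 − 0.415353 = 1.466045
N(d₁) = 0.970041,  N(d₂) = 0.928682,  e^(−rT) = 0.916466
E₀ = V₀·N(d₁) − D·e^(−rT)·N(d₂)
   = 70.5851·0.970041 − 38.4310·0.916466·0.928682 = 35.761608
B₀ = V₀ − E₀ = 70.5851 − 35.761608 = 34.823492

E0=35.7616 B0=34.8235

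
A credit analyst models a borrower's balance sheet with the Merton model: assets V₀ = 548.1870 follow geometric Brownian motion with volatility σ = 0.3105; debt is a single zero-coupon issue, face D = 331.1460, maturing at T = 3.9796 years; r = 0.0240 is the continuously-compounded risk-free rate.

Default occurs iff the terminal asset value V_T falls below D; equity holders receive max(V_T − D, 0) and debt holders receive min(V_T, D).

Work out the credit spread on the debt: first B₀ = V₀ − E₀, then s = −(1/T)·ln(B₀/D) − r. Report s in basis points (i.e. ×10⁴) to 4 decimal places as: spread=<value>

spread=187.2523

Work the structural quantities from V₀ = 548.1870 against face 331.1460:
d₁ = [ln(V₀/D) + (r + σ²/2)T] / (σ√T)
   = [ln(548.1870/331.1460) + (0.0240 + 0.5·0.3105²)·3.9796] / (0.3105·√3.9796)
   = [0.504057 + 0.287348] / 0.619414 = 1.277666
d₂ = d₁ − σ√T = 1.277666 − 0.619414 = 0.658251
N(d₁) = 0.899316,  N(d₂) = 0.744812,  e^(−rT) = 0.908909
E₀ = V₀·N(d₁) − D·e^(−rT)·N(d₂)
   = 548.1870·0.899316 − 331.1460·0.908909·0.744812 = 268.818958
B₀ = V₀ − E₀ = 548.1870 − 268.818958 = 279.368042
spread = −(1/T)·ln(B₀/D) − r = −(1/3.9796)·ln(279.368042/331.1460) − 0.0240 = 0.01872523
in basis points: 0.01872523 × 10⁴ = 187.2523 bp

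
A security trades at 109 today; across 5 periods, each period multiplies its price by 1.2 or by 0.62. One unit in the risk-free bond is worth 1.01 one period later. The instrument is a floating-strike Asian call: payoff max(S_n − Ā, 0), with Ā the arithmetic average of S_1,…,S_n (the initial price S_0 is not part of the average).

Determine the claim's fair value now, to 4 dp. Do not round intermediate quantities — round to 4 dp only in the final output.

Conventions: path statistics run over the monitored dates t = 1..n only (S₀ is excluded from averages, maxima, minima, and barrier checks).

Under the martingale measure an up-move has probability p* = 0.6724; value the claim as the probability-weighted average of per-path payoffs, discounted 5 periods at R = 1.01.
Enumerate all 2^5 = 32 price paths (U = up ×1.2, D = down ×0.62); each path with k up-moves has probability p*^k·(1−p*)^(5−k).
DDDDD: Ā=32.3099, payoff=0.0000, prob=0.003772
UDDDD: Ā=62.5353, payoff=0.0000, prob=0.007744
DUDDD: Ā=49.8913, payoff=0.0000, prob=0.007744
UUDDD: Ā=96.5637, payoff=0.0000, prob=0.015895
DDUDD: Ā=42.0520, payoff=0.0000, prob=0.007744
UDUDD: Ā=81.3909, payoff=0.0000, prob=0.015895
DUUDD: Ā=68.7469, payoff=0.0000, prob=0.015895
UUUDD: Ā=133.0585, payoff=0.0000, prob=0.032626
DDDUD: Ā=37.1916, payoff=0.0000, prob=0.007744
UDDUD: Ā=71.9838, payoff=0.0000, prob=0.015895
DUDUD: Ā=59.3398, payoff=0.0000, prob=0.015895
UUDUD: Ā=114.8512, payoff=0.0000, prob=0.032626
DDUUD: Ā=51.5005, payoff=0.0000, prob=0.015895
UDUUD: Ā=99.6784, payoff=0.0000, prob=0.032626
DUUUD: Ā=87.0344, payoff=0.0000, prob=0.032626
UUUUD: Ā=168.4537, payoff=0.0000, prob=0.066969
DDDDU: Ā=34.1782, payoff=0.0000, prob=0.007744
UDDDU: Ā=66.1514, payoff=0.0000, prob=0.015895
DUDDU: Ā=53.5074, payoff=0.0000, prob=0.015895
UUDDU: Ā=103.5626, payoff=0.0000, prob=0.032626
DDUDU: Ā=45.6681, payoff=0.0000, prob=0.015895
UDUDU: Ā=88.3898, payoff=0.0000, prob=0.032626
DUUDU: Ā=75.7458, payoff=0.0000, prob=0.032626
UUUDU: Ā=146.6048, payoff=0.0000, prob=0.066969
DDDUU: Ā=40.8077, payoff=0.0000, prob=0.015895
UDDUU: Ā=78.9827, payoff=0.0000, prob=0.032626
DUDUU: Ā=66.3387, payoff=6.0638, prob=0.032626
UUDUU: Ā=128.3975, payoff=11.7364, prob=0.066969
DDUUU: Ā=58.4994, payoff=13.9031, prob=0.032626
UDUUU: Ā=113.2247, payoff=26.9092, prob=0.066969
DUUUU: Ā=100.5807, payoff=39.5532, prob=0.066969
UUUUU: Ā=194.6723, payoff=76.5546, prob=0.137462
Price = Σ prob·payoff / R^5 = 16.411677 / 1.051010 = 15.6151

price = 15.6151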